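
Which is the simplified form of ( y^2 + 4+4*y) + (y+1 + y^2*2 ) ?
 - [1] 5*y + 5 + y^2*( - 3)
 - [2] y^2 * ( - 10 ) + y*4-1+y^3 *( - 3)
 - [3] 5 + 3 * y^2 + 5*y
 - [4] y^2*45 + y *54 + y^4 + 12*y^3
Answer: 3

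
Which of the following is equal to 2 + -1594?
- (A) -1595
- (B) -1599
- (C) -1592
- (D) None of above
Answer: C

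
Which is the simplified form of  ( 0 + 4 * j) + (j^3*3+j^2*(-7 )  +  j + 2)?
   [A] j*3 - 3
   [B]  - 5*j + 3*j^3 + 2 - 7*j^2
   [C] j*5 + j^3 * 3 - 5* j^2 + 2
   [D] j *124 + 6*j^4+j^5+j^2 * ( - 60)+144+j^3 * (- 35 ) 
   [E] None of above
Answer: E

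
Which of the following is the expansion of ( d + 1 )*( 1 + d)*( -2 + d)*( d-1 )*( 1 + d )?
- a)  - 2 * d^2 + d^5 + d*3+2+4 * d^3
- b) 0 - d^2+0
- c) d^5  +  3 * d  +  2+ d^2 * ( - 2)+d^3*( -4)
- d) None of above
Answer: c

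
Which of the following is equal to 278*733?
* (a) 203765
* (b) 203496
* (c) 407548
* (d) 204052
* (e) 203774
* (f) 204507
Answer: e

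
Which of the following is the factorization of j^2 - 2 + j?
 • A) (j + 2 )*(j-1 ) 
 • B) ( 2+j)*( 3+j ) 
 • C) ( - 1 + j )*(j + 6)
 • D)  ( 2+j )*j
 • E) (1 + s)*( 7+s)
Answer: A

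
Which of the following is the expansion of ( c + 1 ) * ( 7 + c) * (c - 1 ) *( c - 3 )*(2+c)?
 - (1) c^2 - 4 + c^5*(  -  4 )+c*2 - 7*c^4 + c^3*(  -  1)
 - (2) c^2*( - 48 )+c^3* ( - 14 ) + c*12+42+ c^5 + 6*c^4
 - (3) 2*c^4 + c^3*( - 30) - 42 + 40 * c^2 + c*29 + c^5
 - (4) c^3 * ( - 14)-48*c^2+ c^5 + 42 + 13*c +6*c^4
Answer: 4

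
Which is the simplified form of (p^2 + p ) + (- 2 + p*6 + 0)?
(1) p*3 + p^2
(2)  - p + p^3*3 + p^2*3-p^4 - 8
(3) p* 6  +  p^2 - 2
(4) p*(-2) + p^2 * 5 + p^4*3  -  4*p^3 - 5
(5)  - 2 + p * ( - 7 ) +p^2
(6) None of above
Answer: 6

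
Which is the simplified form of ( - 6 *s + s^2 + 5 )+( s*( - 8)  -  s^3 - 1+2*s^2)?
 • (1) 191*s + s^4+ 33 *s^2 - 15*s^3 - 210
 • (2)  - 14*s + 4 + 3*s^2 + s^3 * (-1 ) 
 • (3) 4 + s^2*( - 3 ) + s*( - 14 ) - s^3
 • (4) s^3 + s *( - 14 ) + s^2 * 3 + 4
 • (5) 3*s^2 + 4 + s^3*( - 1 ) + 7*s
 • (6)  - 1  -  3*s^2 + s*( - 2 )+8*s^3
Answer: 2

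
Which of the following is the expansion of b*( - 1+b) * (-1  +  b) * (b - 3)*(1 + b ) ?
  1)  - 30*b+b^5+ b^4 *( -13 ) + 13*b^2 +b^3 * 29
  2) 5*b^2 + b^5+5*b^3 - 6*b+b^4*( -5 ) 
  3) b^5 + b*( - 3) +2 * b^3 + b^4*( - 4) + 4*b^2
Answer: 3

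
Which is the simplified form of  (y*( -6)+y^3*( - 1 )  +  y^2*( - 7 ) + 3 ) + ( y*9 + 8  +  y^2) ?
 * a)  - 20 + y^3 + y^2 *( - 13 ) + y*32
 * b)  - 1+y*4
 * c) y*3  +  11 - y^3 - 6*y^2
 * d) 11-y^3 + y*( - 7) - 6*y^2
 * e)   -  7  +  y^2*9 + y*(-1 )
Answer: c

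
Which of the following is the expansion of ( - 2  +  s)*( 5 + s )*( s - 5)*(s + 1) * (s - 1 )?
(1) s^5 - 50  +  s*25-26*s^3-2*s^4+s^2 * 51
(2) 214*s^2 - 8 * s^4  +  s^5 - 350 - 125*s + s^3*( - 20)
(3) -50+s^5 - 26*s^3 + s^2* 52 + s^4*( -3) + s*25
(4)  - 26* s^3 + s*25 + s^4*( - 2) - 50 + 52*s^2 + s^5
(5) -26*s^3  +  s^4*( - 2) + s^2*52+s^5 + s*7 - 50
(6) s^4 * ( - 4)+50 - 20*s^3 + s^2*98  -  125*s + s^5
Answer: 4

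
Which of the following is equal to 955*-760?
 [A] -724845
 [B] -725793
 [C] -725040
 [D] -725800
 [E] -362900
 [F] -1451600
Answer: D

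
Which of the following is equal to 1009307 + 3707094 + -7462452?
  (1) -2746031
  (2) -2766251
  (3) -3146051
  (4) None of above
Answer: 4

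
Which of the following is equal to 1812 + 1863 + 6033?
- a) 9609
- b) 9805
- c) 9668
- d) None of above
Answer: d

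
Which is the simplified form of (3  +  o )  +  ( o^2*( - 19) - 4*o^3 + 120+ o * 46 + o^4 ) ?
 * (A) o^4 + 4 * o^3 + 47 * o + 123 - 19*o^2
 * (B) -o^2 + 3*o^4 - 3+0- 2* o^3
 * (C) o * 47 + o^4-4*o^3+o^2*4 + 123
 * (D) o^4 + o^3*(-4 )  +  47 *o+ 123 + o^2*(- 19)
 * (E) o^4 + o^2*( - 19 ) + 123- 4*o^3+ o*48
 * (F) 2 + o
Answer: D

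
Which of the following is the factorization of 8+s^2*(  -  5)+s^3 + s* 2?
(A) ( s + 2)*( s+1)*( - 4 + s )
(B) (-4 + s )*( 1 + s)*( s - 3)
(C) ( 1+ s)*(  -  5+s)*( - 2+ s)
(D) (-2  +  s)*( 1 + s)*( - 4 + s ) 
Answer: D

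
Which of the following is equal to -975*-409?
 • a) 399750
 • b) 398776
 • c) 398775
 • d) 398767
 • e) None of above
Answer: c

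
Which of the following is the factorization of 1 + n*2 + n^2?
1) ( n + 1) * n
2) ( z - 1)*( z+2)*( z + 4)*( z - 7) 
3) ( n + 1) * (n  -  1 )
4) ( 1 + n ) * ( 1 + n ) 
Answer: 4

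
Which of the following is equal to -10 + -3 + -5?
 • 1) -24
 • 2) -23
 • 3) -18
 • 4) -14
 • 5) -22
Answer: 3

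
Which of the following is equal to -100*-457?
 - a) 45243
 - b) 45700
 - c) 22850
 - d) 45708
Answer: b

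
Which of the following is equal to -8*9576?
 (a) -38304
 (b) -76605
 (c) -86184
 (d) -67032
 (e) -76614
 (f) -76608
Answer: f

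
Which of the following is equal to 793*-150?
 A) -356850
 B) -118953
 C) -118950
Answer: C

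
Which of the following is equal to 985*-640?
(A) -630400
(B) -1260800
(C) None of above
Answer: A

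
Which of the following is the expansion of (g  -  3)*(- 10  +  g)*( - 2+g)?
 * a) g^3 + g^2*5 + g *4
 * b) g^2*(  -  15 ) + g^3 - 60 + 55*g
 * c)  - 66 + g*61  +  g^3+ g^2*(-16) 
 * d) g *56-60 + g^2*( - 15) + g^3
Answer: d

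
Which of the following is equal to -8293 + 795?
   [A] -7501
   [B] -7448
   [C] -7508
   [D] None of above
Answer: D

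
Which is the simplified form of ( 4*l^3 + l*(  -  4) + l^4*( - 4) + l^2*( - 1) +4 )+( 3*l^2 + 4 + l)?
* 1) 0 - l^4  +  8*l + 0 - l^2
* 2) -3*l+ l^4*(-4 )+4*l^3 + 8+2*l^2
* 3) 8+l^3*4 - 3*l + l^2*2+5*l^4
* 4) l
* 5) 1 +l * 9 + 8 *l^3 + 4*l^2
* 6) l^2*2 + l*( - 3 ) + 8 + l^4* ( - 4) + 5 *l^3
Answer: 2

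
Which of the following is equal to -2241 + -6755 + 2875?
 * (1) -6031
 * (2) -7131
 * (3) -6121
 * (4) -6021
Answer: 3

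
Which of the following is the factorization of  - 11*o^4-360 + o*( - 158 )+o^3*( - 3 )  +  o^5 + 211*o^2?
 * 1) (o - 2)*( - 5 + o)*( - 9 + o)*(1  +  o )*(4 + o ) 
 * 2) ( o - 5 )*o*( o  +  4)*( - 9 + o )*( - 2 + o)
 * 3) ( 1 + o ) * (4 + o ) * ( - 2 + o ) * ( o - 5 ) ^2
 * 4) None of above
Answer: 1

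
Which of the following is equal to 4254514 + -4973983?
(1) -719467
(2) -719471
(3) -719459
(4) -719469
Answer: 4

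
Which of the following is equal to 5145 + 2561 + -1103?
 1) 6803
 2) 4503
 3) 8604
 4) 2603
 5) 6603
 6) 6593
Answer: 5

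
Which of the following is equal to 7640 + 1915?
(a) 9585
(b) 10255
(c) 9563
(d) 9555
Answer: d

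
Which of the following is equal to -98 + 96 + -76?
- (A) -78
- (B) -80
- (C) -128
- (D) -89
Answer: A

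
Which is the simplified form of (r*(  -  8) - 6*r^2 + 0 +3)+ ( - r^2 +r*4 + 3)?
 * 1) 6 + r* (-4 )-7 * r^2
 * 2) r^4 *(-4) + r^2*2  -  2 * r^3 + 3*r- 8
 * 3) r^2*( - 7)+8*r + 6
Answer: 1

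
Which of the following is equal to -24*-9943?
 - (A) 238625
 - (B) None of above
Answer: B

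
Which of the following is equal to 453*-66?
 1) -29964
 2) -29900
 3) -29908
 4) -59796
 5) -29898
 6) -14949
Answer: 5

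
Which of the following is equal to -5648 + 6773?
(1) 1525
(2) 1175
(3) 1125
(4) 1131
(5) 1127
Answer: 3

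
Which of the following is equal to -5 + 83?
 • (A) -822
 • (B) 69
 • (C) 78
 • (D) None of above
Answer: C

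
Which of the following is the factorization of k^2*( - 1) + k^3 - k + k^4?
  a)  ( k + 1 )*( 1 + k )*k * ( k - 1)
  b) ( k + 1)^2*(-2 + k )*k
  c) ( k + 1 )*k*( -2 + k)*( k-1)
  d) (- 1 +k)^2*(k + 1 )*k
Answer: a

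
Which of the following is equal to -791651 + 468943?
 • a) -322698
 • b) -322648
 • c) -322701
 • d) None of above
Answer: d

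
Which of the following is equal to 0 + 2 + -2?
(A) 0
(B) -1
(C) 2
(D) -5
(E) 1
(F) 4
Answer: A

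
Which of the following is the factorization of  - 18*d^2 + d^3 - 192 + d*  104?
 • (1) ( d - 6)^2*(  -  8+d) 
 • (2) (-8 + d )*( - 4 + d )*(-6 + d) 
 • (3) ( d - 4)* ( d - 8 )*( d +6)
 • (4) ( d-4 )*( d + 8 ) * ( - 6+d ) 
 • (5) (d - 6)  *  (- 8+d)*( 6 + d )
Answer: 2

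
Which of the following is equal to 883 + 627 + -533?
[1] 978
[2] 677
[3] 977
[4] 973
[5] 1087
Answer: 3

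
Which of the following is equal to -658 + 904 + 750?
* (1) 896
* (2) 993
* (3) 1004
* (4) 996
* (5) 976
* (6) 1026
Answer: 4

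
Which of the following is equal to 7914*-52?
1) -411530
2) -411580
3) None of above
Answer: 3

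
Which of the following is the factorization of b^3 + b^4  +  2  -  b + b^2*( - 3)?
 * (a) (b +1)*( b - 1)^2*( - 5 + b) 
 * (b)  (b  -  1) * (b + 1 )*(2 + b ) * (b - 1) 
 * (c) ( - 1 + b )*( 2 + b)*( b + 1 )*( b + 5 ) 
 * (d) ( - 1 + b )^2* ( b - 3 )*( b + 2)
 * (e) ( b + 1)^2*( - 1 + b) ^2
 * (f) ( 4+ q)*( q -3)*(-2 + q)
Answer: b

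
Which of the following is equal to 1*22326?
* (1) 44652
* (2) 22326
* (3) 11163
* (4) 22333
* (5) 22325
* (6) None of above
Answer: 2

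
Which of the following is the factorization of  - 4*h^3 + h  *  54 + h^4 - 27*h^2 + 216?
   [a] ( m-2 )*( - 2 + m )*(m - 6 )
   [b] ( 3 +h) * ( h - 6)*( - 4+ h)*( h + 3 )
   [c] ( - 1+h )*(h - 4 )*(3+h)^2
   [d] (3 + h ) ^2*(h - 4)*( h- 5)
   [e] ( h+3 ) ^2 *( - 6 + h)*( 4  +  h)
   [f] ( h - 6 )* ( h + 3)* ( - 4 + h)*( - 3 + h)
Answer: b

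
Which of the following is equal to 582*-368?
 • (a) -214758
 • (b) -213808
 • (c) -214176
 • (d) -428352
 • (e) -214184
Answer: c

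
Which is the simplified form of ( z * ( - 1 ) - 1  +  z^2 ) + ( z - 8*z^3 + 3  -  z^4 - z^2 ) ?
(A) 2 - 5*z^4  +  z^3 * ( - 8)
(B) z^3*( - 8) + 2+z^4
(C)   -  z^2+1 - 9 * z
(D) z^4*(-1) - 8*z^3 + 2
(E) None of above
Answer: D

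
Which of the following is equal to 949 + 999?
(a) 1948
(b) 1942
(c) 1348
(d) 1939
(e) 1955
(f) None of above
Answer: a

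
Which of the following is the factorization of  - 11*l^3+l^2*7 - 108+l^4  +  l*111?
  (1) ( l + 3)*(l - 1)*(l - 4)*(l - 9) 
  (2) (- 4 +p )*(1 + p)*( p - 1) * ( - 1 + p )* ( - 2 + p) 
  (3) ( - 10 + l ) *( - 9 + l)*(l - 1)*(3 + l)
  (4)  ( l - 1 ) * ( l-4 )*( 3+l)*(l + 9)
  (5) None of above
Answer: 1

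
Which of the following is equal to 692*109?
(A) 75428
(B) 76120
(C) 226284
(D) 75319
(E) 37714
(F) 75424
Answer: A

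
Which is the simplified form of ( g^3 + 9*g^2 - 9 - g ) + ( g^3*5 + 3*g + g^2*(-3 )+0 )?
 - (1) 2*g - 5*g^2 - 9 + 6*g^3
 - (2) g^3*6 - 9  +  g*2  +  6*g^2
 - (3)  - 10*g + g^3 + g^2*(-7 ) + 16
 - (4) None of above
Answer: 2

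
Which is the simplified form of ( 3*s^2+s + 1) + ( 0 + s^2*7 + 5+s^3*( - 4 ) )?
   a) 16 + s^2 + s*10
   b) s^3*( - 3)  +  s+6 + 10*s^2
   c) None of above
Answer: c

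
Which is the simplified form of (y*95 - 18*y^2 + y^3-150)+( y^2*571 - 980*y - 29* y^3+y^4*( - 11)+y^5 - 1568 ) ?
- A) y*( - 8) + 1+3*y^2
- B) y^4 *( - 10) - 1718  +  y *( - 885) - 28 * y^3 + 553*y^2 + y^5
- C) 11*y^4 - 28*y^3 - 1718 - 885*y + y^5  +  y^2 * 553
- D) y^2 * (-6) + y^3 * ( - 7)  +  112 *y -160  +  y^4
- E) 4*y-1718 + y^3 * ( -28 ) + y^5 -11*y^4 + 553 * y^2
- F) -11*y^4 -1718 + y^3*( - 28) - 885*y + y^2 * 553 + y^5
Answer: F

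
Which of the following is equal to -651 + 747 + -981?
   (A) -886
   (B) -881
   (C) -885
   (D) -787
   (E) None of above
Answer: C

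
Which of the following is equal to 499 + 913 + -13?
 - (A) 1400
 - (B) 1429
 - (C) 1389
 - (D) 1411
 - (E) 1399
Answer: E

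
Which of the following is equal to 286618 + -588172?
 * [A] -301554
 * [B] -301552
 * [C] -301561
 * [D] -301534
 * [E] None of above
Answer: A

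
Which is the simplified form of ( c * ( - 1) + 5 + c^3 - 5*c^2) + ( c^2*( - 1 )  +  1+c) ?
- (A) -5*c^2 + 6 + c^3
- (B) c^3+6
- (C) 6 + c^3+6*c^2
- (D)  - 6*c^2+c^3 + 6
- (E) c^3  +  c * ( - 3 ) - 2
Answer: D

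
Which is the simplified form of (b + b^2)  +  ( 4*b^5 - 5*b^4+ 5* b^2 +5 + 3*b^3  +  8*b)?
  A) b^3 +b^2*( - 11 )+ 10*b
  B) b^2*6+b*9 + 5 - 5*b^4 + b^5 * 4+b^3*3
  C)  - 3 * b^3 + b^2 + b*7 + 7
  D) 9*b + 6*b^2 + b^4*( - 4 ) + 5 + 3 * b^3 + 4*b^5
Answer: B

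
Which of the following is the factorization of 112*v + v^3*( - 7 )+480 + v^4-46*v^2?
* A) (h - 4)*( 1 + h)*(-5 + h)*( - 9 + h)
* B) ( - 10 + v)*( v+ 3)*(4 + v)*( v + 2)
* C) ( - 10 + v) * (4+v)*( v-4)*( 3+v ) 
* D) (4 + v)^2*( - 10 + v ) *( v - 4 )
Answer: C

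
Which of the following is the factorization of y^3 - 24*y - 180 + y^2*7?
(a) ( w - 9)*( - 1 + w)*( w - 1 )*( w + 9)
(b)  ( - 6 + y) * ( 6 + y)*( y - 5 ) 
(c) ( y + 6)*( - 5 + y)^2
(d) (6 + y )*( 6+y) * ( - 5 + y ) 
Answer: d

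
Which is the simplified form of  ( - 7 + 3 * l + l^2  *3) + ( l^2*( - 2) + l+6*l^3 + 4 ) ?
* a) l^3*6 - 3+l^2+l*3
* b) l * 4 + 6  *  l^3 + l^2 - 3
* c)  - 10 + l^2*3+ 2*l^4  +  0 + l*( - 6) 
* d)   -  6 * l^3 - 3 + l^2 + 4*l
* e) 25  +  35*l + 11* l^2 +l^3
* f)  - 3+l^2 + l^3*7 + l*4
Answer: b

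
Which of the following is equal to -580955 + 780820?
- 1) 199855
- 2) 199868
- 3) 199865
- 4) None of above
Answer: 3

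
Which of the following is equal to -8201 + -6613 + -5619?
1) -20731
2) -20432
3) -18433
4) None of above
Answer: 4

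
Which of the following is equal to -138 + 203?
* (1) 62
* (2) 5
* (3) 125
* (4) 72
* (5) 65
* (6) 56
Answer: 5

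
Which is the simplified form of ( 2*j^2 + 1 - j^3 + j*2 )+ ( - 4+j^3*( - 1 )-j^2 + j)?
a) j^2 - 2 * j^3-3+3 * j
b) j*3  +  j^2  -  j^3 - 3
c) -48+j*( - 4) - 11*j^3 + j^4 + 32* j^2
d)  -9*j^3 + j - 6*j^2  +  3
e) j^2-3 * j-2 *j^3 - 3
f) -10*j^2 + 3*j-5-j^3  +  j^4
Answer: a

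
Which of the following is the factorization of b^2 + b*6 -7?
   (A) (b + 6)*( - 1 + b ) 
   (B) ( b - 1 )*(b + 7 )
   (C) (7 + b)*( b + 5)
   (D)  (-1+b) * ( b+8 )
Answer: B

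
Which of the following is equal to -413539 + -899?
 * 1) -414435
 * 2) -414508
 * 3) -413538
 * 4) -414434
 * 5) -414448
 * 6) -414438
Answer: 6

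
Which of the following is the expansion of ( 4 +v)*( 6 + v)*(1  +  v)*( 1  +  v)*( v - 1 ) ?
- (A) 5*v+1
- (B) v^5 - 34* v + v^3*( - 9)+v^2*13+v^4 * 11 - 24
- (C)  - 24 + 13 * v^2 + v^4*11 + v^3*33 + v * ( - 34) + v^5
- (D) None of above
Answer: C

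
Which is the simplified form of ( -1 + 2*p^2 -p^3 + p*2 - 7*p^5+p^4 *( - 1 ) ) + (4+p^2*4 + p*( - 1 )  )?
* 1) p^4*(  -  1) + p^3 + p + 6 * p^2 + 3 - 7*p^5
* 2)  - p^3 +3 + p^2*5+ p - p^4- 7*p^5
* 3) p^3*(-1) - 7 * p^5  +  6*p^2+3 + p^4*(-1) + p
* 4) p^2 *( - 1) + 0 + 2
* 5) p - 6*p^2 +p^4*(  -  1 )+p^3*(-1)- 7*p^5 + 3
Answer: 3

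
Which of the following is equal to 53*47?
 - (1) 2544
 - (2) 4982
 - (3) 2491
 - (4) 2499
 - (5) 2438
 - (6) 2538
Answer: 3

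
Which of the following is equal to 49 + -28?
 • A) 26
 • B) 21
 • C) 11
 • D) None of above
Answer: B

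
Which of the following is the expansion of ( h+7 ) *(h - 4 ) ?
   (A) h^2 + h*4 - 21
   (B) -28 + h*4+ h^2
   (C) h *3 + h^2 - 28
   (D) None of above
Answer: C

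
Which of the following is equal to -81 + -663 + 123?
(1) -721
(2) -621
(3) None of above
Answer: 2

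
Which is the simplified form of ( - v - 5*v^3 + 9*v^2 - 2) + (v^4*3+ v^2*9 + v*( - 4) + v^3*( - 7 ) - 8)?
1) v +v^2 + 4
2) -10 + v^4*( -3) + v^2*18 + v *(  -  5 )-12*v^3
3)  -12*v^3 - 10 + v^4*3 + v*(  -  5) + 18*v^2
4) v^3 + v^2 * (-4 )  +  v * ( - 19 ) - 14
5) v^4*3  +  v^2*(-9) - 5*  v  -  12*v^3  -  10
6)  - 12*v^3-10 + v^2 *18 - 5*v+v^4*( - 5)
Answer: 3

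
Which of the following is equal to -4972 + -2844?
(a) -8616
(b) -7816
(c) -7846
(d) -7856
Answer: b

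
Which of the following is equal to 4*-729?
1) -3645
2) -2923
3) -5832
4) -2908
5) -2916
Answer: 5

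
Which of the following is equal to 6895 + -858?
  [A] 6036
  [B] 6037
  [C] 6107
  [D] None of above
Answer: B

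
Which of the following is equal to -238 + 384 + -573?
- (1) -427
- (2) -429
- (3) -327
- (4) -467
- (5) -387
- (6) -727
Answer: 1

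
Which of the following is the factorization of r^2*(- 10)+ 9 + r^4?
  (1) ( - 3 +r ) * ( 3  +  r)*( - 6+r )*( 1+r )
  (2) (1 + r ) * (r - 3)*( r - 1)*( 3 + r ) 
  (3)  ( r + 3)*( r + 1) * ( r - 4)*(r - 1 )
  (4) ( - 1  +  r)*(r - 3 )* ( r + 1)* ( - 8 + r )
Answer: 2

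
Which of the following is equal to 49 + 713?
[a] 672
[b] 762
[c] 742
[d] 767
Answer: b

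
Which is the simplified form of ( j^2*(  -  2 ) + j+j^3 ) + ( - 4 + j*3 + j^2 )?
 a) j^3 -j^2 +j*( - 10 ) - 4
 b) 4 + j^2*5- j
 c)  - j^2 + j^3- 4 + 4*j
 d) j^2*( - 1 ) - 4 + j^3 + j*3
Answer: c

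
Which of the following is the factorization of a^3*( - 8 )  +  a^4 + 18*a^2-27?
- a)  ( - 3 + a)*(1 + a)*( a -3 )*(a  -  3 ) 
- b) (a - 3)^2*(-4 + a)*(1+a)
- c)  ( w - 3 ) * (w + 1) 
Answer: a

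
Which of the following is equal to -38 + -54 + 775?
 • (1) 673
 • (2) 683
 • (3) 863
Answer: 2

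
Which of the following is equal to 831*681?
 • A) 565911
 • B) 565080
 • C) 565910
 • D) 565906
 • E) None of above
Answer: A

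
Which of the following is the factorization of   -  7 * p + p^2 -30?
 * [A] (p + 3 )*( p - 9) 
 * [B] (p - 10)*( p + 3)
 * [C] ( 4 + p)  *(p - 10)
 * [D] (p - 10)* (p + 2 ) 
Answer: B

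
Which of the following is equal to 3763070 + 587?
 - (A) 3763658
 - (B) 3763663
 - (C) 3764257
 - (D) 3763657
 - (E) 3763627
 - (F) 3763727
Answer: D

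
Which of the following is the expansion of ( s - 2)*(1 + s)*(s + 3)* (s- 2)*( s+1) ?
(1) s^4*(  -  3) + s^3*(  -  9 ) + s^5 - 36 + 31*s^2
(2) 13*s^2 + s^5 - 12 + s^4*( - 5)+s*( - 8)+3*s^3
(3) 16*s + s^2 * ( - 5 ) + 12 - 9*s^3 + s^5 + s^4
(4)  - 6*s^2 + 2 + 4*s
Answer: 3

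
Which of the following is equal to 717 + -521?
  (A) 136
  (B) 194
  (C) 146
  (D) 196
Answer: D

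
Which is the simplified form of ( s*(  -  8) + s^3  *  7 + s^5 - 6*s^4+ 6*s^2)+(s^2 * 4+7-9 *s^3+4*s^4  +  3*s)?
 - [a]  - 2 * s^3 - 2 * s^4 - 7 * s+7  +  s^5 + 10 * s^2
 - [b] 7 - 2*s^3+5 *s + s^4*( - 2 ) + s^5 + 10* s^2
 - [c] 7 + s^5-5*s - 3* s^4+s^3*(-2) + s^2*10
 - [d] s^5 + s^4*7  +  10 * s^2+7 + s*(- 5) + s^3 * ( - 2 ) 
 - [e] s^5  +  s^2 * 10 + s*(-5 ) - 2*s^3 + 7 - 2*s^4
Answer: e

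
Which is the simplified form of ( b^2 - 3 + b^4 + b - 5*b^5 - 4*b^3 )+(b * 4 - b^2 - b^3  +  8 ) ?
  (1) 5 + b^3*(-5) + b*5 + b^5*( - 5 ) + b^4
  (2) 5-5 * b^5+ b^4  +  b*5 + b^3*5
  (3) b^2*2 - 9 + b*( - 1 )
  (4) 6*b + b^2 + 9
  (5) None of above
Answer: 1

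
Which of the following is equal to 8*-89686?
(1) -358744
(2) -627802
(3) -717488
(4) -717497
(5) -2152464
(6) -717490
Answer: 3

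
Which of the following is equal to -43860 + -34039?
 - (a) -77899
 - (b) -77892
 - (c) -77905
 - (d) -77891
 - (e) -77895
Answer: a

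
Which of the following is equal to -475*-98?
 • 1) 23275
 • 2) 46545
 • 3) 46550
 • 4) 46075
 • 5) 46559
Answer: 3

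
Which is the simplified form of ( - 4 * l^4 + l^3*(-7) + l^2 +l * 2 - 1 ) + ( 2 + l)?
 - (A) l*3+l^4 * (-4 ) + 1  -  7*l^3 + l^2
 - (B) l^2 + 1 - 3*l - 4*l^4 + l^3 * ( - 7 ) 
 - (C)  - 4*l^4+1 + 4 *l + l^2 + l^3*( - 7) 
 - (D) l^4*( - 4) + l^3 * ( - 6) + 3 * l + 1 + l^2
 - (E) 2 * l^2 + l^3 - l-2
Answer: A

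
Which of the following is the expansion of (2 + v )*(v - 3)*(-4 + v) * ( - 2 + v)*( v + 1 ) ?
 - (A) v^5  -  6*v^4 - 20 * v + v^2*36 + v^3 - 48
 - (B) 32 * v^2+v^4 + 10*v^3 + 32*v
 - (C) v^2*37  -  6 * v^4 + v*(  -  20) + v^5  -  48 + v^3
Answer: A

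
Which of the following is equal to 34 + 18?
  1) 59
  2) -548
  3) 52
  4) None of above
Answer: 3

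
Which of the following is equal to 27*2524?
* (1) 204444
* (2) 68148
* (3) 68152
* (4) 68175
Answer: 2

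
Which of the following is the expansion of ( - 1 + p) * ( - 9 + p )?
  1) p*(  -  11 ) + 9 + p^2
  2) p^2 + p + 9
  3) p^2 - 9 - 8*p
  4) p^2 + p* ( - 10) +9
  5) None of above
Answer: 4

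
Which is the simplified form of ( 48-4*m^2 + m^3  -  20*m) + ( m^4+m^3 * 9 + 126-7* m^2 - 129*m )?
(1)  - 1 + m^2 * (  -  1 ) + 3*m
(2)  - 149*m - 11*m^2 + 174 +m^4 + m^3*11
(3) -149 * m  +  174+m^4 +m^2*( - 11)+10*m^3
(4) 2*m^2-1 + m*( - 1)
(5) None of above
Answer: 3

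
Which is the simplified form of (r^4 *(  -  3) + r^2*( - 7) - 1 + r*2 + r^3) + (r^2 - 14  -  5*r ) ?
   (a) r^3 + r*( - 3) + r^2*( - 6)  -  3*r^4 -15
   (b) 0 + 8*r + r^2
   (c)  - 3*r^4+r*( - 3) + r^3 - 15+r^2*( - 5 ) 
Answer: a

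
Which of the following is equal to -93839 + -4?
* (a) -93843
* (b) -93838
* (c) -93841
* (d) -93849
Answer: a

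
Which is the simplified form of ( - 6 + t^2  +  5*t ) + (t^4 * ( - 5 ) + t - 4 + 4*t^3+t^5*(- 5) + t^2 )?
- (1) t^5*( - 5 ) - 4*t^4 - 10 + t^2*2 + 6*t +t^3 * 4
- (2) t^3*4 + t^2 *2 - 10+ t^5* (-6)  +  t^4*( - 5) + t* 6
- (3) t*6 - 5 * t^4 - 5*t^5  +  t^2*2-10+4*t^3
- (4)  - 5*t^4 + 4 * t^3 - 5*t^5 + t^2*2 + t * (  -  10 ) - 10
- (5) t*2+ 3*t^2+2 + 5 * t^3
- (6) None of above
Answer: 3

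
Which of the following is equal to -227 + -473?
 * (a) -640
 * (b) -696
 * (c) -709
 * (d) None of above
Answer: d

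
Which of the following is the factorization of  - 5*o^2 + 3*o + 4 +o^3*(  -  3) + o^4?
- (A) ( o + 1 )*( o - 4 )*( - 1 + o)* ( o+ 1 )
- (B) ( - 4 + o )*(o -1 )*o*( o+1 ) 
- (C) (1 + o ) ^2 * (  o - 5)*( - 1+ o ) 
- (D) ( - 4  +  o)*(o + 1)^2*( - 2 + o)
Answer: A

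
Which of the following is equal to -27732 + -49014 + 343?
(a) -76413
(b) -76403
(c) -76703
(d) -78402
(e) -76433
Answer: b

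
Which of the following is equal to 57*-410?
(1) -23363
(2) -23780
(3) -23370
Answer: 3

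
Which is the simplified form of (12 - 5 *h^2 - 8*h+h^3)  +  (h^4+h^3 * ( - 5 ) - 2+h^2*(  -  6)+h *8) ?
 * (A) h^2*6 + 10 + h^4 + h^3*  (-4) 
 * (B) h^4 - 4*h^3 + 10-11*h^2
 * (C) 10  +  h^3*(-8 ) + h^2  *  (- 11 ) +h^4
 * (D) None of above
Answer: B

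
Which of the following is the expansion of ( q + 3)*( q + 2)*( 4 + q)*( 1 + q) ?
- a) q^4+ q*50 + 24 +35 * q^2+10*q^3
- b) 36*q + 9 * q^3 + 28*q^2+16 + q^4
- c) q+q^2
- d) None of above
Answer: a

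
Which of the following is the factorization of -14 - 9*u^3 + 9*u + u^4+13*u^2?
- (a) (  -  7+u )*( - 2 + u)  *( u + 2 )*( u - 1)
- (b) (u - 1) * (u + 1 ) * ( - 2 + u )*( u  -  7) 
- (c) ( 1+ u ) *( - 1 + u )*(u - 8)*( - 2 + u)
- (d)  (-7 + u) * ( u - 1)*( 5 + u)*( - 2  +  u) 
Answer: b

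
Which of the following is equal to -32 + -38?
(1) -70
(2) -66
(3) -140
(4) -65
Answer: 1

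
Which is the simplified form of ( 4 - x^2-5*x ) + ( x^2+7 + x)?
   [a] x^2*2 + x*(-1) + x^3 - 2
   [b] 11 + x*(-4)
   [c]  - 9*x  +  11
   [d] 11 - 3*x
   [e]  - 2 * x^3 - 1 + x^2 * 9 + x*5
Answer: b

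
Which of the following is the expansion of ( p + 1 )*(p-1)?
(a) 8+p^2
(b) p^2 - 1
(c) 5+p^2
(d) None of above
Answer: b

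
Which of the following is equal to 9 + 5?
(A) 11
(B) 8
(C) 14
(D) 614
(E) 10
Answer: C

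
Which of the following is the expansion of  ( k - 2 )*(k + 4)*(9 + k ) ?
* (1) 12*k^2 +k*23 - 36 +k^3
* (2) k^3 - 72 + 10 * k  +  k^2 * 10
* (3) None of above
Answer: 3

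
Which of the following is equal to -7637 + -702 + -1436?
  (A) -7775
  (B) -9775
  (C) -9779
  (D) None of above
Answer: B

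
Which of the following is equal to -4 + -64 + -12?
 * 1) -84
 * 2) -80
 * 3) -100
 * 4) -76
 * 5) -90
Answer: 2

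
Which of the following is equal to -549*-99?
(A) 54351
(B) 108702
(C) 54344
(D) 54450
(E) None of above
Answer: A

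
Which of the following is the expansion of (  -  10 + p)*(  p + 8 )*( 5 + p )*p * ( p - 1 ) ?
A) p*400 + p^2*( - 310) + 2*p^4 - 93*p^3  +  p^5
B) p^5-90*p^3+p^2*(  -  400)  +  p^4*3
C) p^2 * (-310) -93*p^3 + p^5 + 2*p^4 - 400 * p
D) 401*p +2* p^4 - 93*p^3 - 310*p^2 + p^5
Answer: A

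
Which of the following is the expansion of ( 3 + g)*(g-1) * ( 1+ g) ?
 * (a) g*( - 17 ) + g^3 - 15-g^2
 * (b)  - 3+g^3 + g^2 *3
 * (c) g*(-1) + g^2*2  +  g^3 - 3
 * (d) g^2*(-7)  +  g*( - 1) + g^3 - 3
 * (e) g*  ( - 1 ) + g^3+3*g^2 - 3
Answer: e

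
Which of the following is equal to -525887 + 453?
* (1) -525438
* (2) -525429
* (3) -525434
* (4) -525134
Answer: 3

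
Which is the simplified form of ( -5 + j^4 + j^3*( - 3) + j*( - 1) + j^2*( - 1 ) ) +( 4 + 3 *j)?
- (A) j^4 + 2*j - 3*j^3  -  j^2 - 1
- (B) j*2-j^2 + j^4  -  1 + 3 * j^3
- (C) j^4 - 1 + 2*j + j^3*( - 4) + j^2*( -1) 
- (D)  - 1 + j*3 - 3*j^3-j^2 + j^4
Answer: A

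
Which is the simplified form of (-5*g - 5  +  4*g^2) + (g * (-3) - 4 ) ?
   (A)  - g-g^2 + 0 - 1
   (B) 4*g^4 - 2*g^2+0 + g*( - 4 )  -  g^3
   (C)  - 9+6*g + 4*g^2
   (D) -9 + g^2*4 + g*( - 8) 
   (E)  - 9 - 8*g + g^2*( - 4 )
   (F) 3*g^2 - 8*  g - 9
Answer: D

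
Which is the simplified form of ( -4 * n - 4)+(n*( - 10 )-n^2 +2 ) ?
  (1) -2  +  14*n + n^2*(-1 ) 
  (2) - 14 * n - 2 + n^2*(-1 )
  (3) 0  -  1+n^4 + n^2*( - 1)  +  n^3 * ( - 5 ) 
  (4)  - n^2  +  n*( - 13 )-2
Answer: 2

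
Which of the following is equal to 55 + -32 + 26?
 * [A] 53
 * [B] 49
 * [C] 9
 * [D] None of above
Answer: B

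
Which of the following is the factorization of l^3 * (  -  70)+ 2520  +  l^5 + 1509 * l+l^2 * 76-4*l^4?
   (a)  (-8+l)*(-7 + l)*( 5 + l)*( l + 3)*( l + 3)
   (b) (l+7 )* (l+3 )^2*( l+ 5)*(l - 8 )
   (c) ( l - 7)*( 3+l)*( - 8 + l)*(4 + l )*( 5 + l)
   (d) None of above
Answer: a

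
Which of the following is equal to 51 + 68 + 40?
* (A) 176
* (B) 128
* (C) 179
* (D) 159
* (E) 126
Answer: D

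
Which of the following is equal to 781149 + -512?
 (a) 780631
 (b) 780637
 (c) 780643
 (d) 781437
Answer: b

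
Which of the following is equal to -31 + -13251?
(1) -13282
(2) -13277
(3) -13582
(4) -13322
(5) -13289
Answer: 1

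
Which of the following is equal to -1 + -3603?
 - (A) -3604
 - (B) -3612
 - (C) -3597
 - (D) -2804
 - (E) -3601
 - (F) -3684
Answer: A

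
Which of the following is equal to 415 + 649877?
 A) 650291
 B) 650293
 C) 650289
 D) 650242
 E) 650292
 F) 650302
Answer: E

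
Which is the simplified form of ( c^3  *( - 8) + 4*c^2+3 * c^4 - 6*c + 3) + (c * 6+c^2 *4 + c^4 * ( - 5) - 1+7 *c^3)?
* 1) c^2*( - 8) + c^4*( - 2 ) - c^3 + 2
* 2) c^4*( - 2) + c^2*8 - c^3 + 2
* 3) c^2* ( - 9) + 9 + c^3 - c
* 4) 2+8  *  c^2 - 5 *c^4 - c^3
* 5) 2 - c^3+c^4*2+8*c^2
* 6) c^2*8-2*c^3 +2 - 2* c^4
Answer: 2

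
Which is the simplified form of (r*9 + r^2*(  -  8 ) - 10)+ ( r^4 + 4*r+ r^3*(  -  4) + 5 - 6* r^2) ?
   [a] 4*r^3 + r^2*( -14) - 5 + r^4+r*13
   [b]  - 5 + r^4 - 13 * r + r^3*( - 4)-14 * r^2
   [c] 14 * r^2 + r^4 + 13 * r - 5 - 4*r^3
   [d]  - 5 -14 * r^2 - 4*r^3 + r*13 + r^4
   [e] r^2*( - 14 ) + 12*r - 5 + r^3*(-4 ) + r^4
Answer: d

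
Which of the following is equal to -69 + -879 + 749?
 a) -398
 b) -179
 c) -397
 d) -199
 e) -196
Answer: d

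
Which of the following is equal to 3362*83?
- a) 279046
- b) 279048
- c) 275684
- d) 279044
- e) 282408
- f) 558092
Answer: a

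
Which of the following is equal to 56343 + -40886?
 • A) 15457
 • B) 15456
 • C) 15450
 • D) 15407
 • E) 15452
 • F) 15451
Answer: A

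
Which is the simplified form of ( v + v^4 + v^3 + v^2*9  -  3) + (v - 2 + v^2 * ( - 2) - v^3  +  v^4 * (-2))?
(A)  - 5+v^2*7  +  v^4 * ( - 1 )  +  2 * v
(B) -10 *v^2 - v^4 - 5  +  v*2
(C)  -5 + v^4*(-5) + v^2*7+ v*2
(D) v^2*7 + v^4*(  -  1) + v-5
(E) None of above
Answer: A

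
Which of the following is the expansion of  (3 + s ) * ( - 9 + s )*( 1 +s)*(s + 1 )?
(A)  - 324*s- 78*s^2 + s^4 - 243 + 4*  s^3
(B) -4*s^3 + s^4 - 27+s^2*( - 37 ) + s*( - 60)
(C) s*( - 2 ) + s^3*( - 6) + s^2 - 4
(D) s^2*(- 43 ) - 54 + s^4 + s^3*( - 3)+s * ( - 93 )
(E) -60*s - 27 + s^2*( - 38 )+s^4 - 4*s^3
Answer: E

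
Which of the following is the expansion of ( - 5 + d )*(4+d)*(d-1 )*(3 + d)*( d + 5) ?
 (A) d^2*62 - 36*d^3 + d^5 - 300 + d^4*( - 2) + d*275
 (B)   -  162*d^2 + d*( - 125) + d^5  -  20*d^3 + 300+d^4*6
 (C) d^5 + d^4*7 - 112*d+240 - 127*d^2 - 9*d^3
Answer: B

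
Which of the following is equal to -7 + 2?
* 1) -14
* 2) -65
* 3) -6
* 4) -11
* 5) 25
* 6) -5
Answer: 6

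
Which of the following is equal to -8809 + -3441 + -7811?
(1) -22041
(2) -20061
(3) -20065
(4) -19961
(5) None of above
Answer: 2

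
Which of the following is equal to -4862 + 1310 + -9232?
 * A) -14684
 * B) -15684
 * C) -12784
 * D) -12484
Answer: C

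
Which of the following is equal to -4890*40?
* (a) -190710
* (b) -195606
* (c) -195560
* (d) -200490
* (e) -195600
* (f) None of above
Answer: e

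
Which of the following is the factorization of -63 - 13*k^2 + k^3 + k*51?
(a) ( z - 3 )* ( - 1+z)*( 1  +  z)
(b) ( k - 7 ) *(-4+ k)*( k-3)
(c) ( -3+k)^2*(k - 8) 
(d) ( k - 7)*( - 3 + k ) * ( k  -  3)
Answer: d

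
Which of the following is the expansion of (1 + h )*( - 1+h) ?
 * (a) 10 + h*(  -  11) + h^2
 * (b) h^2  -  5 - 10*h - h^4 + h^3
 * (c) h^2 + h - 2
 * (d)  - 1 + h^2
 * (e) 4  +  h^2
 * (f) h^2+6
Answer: d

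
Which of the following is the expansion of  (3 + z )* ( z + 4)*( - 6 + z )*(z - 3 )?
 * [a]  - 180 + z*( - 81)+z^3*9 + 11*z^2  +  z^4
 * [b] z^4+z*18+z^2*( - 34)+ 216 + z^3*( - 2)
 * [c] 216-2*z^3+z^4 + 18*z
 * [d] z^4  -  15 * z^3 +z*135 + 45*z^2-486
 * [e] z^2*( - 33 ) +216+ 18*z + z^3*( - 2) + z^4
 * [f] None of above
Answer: e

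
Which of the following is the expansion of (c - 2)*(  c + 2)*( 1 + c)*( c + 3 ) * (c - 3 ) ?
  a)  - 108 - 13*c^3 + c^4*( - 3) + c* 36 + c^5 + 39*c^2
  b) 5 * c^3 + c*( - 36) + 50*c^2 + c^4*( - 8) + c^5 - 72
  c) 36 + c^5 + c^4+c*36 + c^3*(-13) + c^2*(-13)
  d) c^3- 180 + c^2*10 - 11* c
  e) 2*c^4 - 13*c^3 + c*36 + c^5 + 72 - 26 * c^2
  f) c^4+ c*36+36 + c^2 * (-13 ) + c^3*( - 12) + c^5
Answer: c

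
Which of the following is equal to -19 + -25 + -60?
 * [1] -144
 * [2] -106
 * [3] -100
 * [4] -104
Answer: 4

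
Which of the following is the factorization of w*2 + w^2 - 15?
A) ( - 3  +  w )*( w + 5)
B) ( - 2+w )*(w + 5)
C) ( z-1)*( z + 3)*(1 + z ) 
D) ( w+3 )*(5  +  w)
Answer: A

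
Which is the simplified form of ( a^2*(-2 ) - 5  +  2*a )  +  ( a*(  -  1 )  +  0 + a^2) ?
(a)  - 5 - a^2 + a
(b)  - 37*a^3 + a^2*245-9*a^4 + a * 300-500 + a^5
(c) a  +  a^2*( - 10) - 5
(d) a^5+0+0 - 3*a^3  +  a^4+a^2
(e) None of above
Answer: a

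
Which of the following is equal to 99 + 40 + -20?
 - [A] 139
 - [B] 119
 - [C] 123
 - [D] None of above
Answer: B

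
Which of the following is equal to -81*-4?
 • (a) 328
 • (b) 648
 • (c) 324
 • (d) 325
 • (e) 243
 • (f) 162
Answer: c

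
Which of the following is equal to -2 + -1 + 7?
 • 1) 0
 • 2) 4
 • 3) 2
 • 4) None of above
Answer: 2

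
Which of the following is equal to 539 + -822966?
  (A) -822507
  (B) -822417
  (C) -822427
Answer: C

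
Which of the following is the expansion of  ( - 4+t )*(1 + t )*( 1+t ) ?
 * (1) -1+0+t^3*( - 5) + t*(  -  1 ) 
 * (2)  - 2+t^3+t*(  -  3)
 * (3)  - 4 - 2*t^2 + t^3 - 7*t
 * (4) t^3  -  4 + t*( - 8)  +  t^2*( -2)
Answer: 3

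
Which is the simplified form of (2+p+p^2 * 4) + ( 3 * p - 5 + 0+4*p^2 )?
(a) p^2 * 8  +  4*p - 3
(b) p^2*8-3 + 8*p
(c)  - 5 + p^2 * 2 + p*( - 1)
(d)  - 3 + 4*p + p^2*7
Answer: a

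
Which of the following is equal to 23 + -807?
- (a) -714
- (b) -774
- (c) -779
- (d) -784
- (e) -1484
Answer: d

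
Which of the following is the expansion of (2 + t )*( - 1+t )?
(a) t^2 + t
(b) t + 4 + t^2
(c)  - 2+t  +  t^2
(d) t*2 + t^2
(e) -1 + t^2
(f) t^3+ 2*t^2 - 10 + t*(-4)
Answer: c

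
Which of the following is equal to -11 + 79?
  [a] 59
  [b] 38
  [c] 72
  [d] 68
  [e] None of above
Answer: d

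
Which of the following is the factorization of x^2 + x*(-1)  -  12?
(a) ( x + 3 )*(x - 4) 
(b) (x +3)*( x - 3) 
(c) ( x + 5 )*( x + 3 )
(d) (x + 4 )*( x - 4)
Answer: a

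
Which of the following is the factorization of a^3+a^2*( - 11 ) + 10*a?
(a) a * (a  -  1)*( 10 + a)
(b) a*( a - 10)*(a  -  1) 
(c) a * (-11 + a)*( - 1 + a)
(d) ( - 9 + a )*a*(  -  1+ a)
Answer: b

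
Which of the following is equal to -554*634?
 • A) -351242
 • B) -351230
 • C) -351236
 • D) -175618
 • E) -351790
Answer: C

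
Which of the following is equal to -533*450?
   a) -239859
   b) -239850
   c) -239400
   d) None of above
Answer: b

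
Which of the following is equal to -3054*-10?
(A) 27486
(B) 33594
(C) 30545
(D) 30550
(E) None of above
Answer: E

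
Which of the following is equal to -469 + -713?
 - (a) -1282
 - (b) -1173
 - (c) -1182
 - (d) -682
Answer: c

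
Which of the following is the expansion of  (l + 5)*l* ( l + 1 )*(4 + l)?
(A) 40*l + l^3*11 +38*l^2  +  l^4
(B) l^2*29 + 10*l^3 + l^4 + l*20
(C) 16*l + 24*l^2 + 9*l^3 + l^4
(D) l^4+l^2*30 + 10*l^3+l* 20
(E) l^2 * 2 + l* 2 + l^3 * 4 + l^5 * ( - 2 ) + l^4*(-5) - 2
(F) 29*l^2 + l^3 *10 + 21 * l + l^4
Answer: B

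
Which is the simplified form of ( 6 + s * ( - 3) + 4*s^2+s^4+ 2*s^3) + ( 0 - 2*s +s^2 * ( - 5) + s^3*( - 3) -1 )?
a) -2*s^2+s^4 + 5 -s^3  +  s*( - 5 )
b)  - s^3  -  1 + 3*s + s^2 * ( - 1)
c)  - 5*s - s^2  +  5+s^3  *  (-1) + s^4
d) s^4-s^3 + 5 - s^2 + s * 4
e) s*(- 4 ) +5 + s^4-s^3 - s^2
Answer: c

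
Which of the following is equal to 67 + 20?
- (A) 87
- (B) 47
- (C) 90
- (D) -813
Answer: A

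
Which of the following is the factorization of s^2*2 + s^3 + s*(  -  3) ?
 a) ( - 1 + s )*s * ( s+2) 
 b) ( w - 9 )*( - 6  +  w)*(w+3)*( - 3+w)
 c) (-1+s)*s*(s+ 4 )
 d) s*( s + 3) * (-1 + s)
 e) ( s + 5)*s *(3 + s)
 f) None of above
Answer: d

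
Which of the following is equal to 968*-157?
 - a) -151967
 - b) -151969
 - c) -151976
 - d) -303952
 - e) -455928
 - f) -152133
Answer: c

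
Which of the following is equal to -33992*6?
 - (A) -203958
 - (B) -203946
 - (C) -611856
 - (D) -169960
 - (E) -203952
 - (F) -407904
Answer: E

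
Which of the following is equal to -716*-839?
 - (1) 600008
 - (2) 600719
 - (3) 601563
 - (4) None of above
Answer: 4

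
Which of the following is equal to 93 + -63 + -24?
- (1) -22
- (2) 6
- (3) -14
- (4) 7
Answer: 2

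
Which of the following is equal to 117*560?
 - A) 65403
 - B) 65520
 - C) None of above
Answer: B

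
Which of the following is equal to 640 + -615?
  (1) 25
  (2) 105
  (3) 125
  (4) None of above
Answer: 1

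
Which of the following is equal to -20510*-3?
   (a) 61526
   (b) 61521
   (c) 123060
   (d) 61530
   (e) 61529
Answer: d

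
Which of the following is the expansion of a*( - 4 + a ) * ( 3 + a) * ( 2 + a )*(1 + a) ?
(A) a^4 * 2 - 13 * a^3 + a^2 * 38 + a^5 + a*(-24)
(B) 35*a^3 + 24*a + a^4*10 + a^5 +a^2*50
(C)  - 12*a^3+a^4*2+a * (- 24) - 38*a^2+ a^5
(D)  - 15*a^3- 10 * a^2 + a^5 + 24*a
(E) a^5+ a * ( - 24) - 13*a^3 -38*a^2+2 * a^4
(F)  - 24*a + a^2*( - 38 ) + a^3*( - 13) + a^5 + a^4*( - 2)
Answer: E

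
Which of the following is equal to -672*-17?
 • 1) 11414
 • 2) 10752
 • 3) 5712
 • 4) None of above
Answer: 4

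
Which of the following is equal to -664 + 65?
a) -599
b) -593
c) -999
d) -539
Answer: a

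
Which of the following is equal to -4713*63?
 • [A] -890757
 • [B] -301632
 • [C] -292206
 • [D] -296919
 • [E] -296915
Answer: D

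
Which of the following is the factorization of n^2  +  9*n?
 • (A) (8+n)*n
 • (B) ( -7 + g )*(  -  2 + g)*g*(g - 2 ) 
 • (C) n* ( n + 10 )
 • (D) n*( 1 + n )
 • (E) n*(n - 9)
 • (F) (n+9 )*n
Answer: F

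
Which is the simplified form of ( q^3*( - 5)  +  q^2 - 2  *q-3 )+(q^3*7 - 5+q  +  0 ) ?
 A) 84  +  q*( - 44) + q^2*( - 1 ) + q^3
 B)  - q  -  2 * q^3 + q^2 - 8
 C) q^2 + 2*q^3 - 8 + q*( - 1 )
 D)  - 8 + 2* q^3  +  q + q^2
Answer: C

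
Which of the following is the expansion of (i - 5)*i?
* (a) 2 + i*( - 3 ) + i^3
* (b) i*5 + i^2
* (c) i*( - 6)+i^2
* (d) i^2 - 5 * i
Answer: d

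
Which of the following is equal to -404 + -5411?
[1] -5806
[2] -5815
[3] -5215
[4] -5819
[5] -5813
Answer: 2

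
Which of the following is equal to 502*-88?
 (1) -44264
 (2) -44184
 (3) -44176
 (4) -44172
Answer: 3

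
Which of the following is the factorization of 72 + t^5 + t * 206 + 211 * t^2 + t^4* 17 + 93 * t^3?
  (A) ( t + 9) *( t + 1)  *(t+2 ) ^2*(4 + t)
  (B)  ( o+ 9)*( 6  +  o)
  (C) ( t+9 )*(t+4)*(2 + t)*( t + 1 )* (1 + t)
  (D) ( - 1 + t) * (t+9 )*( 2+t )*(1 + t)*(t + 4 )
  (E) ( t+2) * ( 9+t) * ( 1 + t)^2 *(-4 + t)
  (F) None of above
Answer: C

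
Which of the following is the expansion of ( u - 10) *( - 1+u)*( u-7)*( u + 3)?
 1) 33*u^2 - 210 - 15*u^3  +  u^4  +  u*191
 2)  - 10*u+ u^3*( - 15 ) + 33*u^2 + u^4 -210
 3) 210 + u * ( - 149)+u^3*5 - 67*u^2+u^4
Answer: 1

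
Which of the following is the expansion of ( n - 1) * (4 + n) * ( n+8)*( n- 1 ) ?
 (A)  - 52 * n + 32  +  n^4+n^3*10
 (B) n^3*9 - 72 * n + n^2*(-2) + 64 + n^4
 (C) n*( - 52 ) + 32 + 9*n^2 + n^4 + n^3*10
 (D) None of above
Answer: C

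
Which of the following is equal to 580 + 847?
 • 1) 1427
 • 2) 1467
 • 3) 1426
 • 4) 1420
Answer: 1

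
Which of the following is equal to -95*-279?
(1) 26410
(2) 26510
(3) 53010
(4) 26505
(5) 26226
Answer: 4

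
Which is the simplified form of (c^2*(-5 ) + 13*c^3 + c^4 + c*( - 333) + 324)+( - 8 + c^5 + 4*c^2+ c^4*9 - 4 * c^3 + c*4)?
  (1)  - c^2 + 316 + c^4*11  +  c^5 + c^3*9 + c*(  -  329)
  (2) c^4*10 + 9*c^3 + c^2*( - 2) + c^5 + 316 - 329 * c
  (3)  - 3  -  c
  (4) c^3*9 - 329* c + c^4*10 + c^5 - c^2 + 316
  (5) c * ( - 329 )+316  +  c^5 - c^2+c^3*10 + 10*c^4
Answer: 4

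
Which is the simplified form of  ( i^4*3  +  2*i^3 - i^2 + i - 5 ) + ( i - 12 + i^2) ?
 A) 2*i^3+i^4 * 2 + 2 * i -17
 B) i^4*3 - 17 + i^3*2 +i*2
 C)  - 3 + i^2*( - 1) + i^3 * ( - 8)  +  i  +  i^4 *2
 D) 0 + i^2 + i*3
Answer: B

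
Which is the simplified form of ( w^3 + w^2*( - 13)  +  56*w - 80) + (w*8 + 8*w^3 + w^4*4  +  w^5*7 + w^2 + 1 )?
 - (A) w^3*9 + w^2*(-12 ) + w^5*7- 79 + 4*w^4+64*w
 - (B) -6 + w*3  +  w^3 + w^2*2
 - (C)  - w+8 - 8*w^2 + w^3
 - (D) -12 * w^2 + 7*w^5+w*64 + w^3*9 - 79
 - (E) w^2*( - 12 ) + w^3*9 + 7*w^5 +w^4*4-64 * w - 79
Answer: A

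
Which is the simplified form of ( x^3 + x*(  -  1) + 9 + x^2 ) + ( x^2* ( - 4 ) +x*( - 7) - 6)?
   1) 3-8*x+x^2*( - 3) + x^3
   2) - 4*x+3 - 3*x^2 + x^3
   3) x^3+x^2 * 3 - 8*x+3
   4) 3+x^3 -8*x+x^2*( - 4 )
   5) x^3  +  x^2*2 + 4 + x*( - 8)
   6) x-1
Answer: 1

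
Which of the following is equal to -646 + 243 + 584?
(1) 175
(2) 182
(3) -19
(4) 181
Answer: 4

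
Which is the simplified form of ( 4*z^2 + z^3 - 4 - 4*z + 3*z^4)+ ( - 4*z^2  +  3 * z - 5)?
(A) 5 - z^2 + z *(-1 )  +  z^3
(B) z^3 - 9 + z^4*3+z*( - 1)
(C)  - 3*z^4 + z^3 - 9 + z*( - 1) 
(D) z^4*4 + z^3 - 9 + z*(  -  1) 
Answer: B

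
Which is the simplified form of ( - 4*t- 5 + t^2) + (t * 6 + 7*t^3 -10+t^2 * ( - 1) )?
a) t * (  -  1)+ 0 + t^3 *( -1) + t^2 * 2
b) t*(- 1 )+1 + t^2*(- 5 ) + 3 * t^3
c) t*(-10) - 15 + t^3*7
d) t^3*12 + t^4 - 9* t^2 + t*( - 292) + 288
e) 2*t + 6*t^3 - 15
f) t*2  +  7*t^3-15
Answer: f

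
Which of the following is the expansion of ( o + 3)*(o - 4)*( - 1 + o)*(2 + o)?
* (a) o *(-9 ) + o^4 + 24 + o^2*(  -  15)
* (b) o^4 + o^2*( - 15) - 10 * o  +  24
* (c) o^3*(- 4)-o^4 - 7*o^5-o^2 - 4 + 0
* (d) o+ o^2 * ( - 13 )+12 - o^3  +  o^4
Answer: b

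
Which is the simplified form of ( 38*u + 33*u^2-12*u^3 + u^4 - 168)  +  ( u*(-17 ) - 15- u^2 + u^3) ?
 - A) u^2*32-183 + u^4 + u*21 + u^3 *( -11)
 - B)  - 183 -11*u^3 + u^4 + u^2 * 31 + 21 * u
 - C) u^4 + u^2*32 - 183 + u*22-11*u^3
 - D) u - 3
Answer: A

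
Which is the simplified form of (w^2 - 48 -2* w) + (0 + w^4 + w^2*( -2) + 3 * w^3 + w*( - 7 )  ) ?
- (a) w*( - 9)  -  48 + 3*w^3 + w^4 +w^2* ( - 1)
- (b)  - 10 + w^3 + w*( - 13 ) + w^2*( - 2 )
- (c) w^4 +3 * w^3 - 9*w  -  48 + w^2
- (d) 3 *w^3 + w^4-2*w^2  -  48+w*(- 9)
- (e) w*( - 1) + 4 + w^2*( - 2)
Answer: a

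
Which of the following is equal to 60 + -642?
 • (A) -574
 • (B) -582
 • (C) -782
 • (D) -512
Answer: B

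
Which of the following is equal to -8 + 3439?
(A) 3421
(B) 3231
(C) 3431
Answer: C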